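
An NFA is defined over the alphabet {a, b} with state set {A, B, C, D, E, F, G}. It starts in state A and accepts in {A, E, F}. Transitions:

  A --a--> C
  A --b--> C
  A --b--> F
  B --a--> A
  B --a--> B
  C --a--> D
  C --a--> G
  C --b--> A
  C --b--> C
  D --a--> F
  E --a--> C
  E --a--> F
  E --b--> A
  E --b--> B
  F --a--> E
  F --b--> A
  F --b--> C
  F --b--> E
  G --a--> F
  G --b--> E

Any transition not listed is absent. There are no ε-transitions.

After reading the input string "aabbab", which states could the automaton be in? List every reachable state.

{A, C, F}

Start in {A}.
Read 'a': A→{C}; now {C}.
Read 'a': C→{D, G}; now {D, G}.
Read 'b': D→∅, G→{E}; now {E}.
Read 'b': E→{A, B}; now {A, B}.
Read 'a': A→{C}, B→{A, B}; now {A, B, C}.
Read 'b': A→{C, F}, B→∅, C→{A, C}; now {A, C, F}.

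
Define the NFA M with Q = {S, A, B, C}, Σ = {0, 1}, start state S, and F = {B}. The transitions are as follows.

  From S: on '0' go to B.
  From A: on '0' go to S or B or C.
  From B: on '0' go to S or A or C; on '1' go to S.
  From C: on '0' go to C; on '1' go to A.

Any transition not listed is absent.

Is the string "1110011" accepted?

No

Start in {S}.
Read '1': S→∅; now ∅.
The set is empty and remains empty for the remaining 6 symbols.
The final set ∅ contains no accepting state.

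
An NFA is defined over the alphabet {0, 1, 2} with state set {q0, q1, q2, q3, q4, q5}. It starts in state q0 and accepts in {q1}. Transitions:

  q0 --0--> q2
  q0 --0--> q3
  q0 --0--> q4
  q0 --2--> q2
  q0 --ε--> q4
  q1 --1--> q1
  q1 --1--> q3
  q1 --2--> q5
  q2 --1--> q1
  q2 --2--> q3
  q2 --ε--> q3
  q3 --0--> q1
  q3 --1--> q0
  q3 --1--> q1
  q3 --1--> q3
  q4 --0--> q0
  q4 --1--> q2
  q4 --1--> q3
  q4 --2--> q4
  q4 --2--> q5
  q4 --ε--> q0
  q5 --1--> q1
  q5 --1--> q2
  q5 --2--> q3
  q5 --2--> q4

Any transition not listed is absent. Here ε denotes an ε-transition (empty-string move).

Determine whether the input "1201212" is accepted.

Start: ε-closure({q0}) = {q0, q4}.
Read '1': {q0, q4} → {q2, q3}.
Read '2': {q2, q3} → {q3}.
Read '0': {q3} → {q1}.
Read '1': {q1} → {q1, q3}.
Read '2': {q1, q3} → {q5}.
Read '1': {q5} → {q1, q2, q3}.
Read '2': {q1, q2, q3} → {q3, q5}.
The final set {q3, q5} contains no accepting state.

No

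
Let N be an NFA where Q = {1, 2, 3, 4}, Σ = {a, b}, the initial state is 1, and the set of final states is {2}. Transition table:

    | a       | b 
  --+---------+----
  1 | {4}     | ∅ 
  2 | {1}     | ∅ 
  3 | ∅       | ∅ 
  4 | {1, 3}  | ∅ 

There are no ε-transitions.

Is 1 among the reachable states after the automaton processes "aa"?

Yes

Start in {1}.
Read 'a': 1→{4}; now {4}.
Read 'a': 4→{1, 3}; now {1, 3}.
State 1 is in {1, 3}.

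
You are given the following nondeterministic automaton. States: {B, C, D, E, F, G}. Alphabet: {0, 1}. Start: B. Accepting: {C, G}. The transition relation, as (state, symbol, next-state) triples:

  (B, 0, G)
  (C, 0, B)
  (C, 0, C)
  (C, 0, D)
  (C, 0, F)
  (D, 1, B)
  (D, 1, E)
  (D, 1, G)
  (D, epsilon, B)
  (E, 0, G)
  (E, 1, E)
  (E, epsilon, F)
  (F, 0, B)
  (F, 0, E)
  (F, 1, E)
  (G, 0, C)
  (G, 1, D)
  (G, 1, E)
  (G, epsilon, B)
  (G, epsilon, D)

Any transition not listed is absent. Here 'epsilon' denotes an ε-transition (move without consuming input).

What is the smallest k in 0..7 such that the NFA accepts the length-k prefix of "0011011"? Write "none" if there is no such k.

1

Start in {B}.
Read '0': B→{G}; union {G}; ε-closure = {B, D, G}.
None of the earlier sets intersect F, but {B, D, G} does.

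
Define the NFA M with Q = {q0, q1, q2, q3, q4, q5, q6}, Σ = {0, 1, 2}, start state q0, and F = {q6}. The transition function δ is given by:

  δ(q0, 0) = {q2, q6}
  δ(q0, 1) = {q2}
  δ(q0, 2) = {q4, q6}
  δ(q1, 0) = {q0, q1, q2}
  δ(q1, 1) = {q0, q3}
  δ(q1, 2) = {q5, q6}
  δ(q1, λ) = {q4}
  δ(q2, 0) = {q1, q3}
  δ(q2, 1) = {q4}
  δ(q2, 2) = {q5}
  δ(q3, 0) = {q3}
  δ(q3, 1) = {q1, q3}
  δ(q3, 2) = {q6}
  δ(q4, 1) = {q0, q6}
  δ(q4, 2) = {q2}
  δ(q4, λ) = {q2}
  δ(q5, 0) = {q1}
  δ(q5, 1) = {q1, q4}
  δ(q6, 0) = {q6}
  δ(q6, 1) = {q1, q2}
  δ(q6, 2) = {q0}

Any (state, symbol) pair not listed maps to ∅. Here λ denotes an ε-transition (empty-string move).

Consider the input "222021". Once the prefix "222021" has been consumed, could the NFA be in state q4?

Start in {q0}.
Read '2': {q0} → {q2, q4, q6}.
Read '2': {q2, q4, q6} → {q0, q2, q5}.
Read '2': {q0, q2, q5} → {q2, q4, q5, q6}.
Read '0': {q2, q4, q5, q6} → {q1, q2, q3, q4, q6}.
Read '2': {q1, q2, q3, q4, q6} → {q0, q2, q5, q6}.
Read '1': {q0, q2, q5, q6} → {q1, q2, q4}.
State q4 is in {q1, q2, q4}.

Yes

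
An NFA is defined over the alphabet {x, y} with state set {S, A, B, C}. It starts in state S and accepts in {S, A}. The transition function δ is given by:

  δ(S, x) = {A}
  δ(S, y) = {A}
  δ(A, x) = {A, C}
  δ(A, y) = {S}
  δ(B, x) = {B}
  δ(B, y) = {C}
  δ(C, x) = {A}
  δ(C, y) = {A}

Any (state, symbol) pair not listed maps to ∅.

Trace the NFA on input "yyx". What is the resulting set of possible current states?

{A}

Start in {S}.
Read 'y': S→{A}; now {A}.
Read 'y': A→{S}; now {S}.
Read 'x': S→{A}; now {A}.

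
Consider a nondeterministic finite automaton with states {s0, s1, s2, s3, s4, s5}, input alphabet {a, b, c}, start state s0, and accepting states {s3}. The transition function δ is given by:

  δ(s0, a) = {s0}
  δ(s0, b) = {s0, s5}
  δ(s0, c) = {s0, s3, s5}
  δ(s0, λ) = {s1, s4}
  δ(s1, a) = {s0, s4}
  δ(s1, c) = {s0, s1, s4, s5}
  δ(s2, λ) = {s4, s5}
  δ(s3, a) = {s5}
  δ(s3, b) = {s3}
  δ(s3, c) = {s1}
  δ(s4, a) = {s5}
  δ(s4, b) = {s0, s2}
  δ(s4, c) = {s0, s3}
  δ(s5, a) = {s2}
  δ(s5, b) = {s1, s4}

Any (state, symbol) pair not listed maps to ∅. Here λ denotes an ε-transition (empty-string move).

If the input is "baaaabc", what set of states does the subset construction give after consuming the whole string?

{s0, s1, s3, s4, s5}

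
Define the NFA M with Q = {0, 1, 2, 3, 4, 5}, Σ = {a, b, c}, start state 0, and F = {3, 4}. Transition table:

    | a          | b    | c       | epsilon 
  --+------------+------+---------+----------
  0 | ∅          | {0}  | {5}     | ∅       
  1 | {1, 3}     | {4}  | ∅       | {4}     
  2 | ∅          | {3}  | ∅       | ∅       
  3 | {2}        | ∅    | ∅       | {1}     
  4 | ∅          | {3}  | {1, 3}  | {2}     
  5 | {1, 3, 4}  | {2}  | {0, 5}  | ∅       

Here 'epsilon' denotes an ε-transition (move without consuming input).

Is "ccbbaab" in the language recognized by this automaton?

Start in {0}.
Read 'c': 0→{5}; now {5}.
Read 'c': 5→{0, 5}; now {0, 5}.
Read 'b': 0→{0}, 5→{2}; now {0, 2}.
Read 'b': 0→{0}, 2→{3}; union {0, 3}; ε-closure = {0, 1, 2, 3, 4}.
Read 'a': 0→∅, 1→{1, 3}, 2→∅, 3→{2}, 4→∅; union {1, 2, 3}; ε-closure = {1, 2, 3, 4}.
Read 'a': 1→{1, 3}, 2→∅, 3→{2}, 4→∅; union {1, 2, 3}; ε-closure = {1, 2, 3, 4}.
Read 'b': 1→{4}, 2→{3}, 3→∅, 4→{3}; union {3, 4}; ε-closure = {1, 2, 3, 4}.
The final set {1, 2, 3, 4} contains the accepting states 3, 4.

Yes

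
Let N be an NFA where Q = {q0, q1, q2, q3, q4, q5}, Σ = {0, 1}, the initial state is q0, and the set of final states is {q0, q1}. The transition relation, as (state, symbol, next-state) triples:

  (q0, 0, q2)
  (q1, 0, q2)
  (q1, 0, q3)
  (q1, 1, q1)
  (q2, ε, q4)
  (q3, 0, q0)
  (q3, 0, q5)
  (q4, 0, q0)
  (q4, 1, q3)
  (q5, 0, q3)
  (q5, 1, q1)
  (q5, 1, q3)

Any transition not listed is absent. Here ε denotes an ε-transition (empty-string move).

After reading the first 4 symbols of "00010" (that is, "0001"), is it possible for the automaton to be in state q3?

Yes

Start in {q0}.
Read '0': q0→{q2}; union {q2}; ε-closure = {q2, q4}.
Read '0': q2→∅, q4→{q0}; now {q0}.
Read '0': q0→{q2}; union {q2}; ε-closure = {q2, q4}.
Read '1': q2→∅, q4→{q3}; now {q3}.
State q3 is in {q3}.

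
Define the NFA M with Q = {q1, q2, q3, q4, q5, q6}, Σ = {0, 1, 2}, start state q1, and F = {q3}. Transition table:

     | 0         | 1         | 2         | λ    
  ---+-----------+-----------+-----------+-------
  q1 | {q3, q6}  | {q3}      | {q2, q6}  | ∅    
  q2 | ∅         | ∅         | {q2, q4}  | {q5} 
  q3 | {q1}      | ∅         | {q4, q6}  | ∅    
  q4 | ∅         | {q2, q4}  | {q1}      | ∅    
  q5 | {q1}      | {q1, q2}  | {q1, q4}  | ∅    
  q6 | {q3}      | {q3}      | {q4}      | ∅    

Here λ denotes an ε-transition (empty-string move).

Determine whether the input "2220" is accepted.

Start in {q1}.
Read '2': q1→{q2, q6}; union {q2, q6}; ε-closure = {q2, q5, q6}.
Read '2': q2→{q2, q4}, q5→{q1, q4}, q6→{q4}; union {q1, q2, q4}; ε-closure = {q1, q2, q4, q5}.
Read '2': q1→{q2, q6}, q2→{q2, q4}, q4→{q1}, q5→{q1, q4}; union {q1, q2, q4, q6}; ε-closure = {q1, q2, q4, q5, q6}.
Read '0': q1→{q3, q6}, q2→∅, q4→∅, q5→{q1}, q6→{q3}; now {q1, q3, q6}.
The final set {q1, q3, q6} contains the accepting state q3.

Yes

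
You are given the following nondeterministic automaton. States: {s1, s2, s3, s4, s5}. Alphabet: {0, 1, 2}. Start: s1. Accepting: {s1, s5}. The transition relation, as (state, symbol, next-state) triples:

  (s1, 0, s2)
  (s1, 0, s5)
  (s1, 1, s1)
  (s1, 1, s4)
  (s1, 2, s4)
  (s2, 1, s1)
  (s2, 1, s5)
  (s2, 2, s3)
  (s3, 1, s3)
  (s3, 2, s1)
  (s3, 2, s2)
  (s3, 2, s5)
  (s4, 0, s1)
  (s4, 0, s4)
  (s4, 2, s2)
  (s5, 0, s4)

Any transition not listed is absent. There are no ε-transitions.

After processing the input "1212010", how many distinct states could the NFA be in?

4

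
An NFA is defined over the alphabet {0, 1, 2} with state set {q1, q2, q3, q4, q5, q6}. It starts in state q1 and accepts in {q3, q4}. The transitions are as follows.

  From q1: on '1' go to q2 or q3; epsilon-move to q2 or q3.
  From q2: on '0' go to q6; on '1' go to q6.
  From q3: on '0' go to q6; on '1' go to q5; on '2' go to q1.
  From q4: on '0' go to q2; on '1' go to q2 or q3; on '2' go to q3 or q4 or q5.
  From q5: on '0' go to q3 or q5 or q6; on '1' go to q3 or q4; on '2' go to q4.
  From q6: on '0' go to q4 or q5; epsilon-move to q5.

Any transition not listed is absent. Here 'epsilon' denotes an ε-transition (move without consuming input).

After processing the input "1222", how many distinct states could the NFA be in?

5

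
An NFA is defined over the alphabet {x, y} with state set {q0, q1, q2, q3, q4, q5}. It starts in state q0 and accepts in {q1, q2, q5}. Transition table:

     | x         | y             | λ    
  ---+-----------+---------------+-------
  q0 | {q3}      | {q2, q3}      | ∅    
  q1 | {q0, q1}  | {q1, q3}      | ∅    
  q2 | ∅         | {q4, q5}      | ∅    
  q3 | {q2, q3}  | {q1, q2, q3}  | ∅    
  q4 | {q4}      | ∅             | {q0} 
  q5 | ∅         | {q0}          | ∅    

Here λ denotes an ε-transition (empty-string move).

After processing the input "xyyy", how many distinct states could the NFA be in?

Start in {q0}.
Read 'x': q0→{q3}; now {q3}.
Read 'y': q3→{q1, q2, q3}; now {q1, q2, q3}.
Read 'y': q1→{q1, q3}, q2→{q4, q5}, q3→{q1, q2, q3}; union {q1, q2, q3, q4, q5}; ε-closure = {q0, q1, q2, q3, q4, q5}.
Read 'y': q0→{q2, q3}, q1→{q1, q3}, q2→{q4, q5}, q3→{q1, q2, q3}, q4→∅, q5→{q0}; now {q0, q1, q2, q3, q4, q5}.
That set has 6 states.

6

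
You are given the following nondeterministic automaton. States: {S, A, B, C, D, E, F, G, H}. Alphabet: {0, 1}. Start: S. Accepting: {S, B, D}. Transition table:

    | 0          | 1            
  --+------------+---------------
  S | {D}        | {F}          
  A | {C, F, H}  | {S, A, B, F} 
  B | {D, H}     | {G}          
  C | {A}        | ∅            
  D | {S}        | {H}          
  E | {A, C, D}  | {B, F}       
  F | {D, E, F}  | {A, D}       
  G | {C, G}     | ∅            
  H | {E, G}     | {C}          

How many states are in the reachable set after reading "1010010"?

7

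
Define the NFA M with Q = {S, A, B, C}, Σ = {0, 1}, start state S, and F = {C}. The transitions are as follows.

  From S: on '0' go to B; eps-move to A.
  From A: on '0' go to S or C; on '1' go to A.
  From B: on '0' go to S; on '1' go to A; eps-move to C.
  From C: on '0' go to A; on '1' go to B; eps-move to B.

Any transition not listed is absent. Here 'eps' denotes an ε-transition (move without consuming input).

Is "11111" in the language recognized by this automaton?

No

Start: ε-closure({S}) = {S, A}.
Read '1': S→∅, A→{A}; now {A}.
Read '1': A→{A}; now {A}.
Read '1': A→{A}; now {A}.
Read '1': A→{A}; now {A}.
Read '1': A→{A}; now {A}.
The final set {A} contains no accepting state.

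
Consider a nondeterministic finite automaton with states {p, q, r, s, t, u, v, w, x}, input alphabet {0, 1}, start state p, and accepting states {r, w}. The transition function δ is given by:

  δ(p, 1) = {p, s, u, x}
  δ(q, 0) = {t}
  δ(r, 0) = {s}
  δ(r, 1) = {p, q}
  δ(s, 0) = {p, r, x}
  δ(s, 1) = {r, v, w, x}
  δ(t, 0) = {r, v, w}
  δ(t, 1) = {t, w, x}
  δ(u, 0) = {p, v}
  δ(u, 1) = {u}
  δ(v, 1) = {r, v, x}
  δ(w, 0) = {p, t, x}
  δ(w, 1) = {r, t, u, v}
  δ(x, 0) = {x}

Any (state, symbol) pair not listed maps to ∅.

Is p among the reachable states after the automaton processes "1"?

Yes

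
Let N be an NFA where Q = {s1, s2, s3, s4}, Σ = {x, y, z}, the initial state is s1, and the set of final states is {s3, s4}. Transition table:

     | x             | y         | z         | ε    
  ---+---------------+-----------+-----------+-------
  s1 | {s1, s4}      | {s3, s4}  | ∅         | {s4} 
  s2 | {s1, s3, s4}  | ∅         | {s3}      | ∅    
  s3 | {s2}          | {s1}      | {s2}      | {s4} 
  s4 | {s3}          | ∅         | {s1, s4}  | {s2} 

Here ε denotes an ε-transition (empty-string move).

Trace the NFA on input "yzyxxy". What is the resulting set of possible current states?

Start: ε-closure({s1}) = {s1, s2, s4}.
Read 'y': {s1, s2, s4} → {s2, s3, s4}.
Read 'z': {s2, s3, s4} → {s1, s2, s3, s4}.
Read 'y': {s1, s2, s3, s4} → {s1, s2, s3, s4}.
Read 'x': {s1, s2, s3, s4} → {s1, s2, s3, s4}.
Read 'x': {s1, s2, s3, s4} → {s1, s2, s3, s4}.
Read 'y': {s1, s2, s3, s4} → {s1, s2, s3, s4}.

{s1, s2, s3, s4}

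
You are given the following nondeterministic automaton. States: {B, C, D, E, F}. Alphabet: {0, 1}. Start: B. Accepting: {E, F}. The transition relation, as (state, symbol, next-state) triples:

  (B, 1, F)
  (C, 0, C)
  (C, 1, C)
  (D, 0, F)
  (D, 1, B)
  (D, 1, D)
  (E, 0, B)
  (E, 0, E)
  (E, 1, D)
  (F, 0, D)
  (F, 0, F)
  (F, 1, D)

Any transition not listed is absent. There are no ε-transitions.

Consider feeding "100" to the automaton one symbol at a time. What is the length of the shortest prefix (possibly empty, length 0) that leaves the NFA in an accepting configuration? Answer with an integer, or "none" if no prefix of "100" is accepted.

Start in {B}.
Read '1': B→{F}; now {F}.
None of the earlier sets intersect F, but {F} does.

1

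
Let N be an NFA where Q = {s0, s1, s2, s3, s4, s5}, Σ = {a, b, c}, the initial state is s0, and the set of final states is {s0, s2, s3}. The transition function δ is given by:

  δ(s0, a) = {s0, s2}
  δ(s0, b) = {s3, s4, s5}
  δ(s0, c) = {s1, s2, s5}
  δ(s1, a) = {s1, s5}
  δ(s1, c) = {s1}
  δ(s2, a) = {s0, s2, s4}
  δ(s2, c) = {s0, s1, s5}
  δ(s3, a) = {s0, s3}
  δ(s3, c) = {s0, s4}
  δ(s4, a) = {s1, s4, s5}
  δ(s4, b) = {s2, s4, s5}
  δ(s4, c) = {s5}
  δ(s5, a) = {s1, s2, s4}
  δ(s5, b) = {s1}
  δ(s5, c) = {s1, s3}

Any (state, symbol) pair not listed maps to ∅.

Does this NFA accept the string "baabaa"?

Yes

Start in {s0}.
Read 'b': {s0} → {s3, s4, s5}.
Read 'a': {s3, s4, s5} → {s0, s1, s2, s3, s4, s5}.
Read 'a': {s0, s1, s2, s3, s4, s5} → {s0, s1, s2, s3, s4, s5}.
Read 'b': {s0, s1, s2, s3, s4, s5} → {s1, s2, s3, s4, s5}.
Read 'a': {s1, s2, s3, s4, s5} → {s0, s1, s2, s3, s4, s5}.
Read 'a': {s0, s1, s2, s3, s4, s5} → {s0, s1, s2, s3, s4, s5}.
The final set {s0, s1, s2, s3, s4, s5} contains the accepting states s0, s2, s3.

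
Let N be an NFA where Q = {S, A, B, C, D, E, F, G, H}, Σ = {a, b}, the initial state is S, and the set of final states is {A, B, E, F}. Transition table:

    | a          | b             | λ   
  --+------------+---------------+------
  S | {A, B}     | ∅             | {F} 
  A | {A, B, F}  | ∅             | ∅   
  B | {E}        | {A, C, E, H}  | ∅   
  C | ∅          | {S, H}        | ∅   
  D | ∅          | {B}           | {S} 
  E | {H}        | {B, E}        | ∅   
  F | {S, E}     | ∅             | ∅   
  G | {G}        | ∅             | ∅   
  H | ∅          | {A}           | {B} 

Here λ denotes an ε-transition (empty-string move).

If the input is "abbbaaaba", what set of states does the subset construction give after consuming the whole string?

{A, B, E, F, H}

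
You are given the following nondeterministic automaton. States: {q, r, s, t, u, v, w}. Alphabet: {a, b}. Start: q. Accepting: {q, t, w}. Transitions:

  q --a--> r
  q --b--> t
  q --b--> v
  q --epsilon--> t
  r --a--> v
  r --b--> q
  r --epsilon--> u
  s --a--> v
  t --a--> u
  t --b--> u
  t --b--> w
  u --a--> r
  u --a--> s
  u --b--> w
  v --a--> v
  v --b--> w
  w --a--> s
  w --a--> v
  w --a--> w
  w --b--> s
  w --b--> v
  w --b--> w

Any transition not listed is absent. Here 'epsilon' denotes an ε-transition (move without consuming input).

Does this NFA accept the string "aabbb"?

Start: ε-closure({q}) = {q, t}.
Read 'a': q→{r}, t→{u}; now {r, u}.
Read 'a': r→{v}, u→{r, s}; union {r, s, v}; ε-closure = {r, s, u, v}.
Read 'b': r→{q}, s→∅, u→{w}, v→{w}; union {q, w}; ε-closure = {q, t, w}.
Read 'b': q→{t, v}, t→{u, w}, w→{s, v, w}; now {s, t, u, v, w}.
Read 'b': s→∅, t→{u, w}, u→{w}, v→{w}, w→{s, v, w}; now {s, u, v, w}.
The final set {s, u, v, w} contains the accepting state w.

Yes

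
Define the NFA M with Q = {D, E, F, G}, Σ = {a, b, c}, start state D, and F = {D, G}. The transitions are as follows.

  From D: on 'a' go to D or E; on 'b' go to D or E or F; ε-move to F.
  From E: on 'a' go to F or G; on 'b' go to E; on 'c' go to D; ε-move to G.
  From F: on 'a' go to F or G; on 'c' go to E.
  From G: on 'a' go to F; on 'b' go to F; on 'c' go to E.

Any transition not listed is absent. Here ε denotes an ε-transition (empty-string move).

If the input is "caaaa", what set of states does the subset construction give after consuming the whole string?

Start: ε-closure({D}) = {D, F}.
Read 'c': D→∅, F→{E}; union {E}; ε-closure = {E, G}.
Read 'a': E→{F, G}, G→{F}; now {F, G}.
Read 'a': F→{F, G}, G→{F}; now {F, G}.
Read 'a': F→{F, G}, G→{F}; now {F, G}.
Read 'a': F→{F, G}, G→{F}; now {F, G}.

{F, G}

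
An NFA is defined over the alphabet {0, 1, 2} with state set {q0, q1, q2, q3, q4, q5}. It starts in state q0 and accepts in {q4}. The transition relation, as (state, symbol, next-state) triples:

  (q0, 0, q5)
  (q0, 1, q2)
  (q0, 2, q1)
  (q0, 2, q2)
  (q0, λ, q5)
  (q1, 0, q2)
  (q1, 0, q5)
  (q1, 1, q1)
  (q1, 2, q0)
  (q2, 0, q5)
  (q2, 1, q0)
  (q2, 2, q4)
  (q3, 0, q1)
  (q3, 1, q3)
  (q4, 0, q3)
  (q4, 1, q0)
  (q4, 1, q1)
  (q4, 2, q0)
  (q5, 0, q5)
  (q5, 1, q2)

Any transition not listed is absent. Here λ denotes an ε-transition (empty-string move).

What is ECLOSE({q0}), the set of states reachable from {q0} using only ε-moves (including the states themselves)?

{q0, q5}

Begin with {q0}.
ε-move q0 → q5; add q5.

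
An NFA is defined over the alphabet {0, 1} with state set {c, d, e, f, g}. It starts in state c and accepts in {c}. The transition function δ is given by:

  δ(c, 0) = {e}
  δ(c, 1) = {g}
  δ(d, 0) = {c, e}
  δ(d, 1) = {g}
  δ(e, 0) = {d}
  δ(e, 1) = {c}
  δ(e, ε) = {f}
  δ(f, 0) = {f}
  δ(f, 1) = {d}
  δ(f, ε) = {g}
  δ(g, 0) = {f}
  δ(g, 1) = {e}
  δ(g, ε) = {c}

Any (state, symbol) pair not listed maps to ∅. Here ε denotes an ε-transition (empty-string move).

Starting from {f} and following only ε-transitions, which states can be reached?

Begin with {f}.
ε-move f → g; add g.
ε-move g → c; add c.

{c, f, g}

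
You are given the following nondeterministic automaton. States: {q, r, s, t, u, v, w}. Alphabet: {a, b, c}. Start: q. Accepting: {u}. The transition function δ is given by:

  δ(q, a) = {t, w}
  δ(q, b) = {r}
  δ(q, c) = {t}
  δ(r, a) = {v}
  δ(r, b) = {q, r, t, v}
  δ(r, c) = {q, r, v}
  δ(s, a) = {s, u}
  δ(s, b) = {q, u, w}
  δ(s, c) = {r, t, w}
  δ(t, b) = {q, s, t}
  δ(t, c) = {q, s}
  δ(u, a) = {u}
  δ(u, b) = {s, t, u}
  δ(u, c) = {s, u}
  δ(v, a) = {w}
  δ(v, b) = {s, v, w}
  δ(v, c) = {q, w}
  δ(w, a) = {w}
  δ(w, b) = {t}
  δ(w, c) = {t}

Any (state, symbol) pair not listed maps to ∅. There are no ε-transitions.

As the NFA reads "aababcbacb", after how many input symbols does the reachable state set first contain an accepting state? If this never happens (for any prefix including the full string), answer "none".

Start in {q}.
Read 'a': q→{t, w}; now {t, w}.
Read 'a': t→∅, w→{w}; now {w}.
Read 'b': w→{t}; now {t}.
Read 'a': t→∅; now ∅.
The set is empty and remains empty for the remaining 6 symbols.
No reachable set along the way intersects F.

none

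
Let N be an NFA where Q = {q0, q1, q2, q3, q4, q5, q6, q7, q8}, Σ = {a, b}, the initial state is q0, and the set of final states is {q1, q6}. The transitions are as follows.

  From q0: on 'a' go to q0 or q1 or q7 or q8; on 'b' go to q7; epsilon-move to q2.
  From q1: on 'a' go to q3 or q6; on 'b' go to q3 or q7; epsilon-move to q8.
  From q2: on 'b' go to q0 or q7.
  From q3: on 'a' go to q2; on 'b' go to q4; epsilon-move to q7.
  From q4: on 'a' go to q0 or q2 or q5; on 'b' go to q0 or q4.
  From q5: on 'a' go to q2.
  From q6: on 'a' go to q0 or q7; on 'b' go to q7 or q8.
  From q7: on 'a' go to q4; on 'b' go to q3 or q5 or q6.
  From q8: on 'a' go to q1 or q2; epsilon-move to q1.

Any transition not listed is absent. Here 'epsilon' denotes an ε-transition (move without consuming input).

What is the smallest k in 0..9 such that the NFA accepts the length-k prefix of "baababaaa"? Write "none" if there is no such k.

2

Start: ε-closure({q0}) = {q0, q2}.
Read 'b': {q0, q2} → {q0, q2, q7}.
Read 'a': {q0, q2, q7} → {q0, q1, q2, q4, q7, q8}.
None of the earlier sets intersect F, but {q0, q1, q2, q4, q7, q8} does.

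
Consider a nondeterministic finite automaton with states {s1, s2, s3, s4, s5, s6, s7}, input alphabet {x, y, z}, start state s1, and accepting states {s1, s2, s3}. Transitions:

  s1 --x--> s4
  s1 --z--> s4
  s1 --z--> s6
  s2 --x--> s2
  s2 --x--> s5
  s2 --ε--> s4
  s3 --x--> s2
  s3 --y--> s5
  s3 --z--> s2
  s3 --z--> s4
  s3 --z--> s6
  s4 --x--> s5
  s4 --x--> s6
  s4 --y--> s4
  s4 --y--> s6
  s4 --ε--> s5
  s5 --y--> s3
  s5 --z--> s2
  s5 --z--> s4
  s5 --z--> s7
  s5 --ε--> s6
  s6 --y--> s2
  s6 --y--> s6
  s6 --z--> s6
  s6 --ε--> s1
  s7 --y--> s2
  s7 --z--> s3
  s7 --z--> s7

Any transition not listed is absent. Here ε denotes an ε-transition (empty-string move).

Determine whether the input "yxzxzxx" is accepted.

No

Start in {s1}.
Read 'y': s1→∅; now ∅.
The set is empty and remains empty for the remaining 6 symbols.
The final set ∅ contains no accepting state.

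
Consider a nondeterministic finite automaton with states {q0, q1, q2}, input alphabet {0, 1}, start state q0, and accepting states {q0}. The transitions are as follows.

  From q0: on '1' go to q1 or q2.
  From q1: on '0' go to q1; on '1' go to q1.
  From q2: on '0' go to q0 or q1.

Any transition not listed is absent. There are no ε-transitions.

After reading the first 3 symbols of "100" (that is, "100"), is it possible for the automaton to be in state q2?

No

Start in {q0}.
Read '1': q0→{q1, q2}; now {q1, q2}.
Read '0': q1→{q1}, q2→{q0, q1}; now {q0, q1}.
Read '0': q0→∅, q1→{q1}; now {q1}.
State q2 is not in {q1}.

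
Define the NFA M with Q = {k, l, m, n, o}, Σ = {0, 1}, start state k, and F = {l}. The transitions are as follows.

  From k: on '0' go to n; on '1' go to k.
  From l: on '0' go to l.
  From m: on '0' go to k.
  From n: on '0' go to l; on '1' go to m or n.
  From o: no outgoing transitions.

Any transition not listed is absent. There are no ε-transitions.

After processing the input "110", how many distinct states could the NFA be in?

1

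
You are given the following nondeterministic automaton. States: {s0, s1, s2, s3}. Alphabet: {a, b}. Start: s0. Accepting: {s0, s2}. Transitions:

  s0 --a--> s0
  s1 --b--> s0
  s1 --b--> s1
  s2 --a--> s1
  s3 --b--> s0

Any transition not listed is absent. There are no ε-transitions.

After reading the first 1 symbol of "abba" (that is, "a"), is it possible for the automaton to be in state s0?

Yes

Start in {s0}.
Read 'a': {s0} → {s0}.
State s0 is in {s0}.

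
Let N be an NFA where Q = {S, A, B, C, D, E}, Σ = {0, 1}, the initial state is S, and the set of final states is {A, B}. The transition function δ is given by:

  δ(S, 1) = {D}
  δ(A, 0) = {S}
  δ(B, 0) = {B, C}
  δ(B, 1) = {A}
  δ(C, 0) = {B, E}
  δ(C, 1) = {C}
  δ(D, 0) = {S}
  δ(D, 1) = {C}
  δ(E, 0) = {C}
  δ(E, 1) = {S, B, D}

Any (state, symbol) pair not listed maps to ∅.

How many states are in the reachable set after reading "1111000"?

Start in {S}.
Read '1': {S} → {D}.
Read '1': {D} → {C}.
Read '1': {C} → {C}.
Read '1': {C} → {C}.
Read '0': {C} → {B, E}.
Read '0': {B, E} → {B, C}.
Read '0': {B, C} → {B, C, E}.
That set has 3 states.

3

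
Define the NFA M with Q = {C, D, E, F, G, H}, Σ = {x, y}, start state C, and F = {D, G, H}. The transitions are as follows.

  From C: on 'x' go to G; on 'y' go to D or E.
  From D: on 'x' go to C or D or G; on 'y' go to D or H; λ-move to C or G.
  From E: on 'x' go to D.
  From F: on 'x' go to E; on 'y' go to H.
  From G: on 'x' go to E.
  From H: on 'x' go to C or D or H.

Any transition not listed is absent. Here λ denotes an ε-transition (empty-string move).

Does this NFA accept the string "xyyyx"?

Start in {C}.
Read 'x': C→{G}; now {G}.
Read 'y': G→∅; now ∅.
The set is empty and remains empty for the remaining 3 symbols.
The final set ∅ contains no accepting state.

No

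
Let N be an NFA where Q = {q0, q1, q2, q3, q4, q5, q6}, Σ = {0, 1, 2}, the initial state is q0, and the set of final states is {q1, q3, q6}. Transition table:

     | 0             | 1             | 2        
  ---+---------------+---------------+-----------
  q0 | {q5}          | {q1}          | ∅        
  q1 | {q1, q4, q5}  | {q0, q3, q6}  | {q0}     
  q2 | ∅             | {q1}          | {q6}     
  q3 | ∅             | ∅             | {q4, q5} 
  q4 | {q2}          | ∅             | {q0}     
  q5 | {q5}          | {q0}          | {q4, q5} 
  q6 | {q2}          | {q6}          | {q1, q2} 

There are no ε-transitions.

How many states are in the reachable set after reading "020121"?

Start in {q0}.
Read '0': {q0} → {q5}.
Read '2': {q5} → {q4, q5}.
Read '0': {q4, q5} → {q2, q5}.
Read '1': {q2, q5} → {q0, q1}.
Read '2': {q0, q1} → {q0}.
Read '1': {q0} → {q1}.
That set has 1 state.

1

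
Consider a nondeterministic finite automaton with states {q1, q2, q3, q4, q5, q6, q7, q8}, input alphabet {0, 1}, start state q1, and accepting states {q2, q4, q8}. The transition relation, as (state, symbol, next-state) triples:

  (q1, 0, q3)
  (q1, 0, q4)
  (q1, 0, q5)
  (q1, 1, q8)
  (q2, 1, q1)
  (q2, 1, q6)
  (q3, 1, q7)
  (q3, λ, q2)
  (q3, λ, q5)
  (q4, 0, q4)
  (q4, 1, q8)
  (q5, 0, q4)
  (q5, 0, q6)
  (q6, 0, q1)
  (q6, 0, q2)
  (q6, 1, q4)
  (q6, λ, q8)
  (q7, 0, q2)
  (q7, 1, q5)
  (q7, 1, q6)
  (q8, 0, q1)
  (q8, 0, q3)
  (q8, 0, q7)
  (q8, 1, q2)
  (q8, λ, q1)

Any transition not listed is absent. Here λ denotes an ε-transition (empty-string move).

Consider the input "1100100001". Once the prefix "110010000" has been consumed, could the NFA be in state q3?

Start in {q1}.
Read '1': q1→{q8}; union {q8}; ε-closure = {q1, q8}.
Read '1': q1→{q8}, q8→{q2}; union {q2, q8}; ε-closure = {q1, q2, q8}.
Read '0': q1→{q3, q4, q5}, q2→∅, q8→{q1, q3, q7}; union {q1, q3, q4, q5, q7}; ε-closure = {q1, q2, q3, q4, q5, q7}.
Read '0': q1→{q3, q4, q5}, q2→∅, q3→∅, q4→{q4}, q5→{q4, q6}, q7→{q2}; union {q2, q3, q4, q5, q6}; ε-closure = {q1, q2, q3, q4, q5, q6, q8}.
Read '1': q1→{q8}, q2→{q1, q6}, q3→{q7}, q4→{q8}, q5→∅, q6→{q4}, q8→{q2}; now {q1, q2, q4, q6, q7, q8}.
Read '0': q1→{q3, q4, q5}, q2→∅, q4→{q4}, q6→{q1, q2}, q7→{q2}, q8→{q1, q3, q7}; now {q1, q2, q3, q4, q5, q7}.
Read '0': q1→{q3, q4, q5}, q2→∅, q3→∅, q4→{q4}, q5→{q4, q6}, q7→{q2}; union {q2, q3, q4, q5, q6}; ε-closure = {q1, q2, q3, q4, q5, q6, q8}.
Read '0': q1→{q3, q4, q5}, q2→∅, q3→∅, q4→{q4}, q5→{q4, q6}, q6→{q1, q2}, q8→{q1, q3, q7}; union {q1, q2, q3, q4, q5, q6, q7}; ε-closure = {q1, q2, q3, q4, q5, q6, q7, q8}.
Read '0': q1→{q3, q4, q5}, q2→∅, q3→∅, q4→{q4}, q5→{q4, q6}, q6→{q1, q2}, q7→{q2}, q8→{q1, q3, q7}; union {q1, q2, q3, q4, q5, q6, q7}; ε-closure = {q1, q2, q3, q4, q5, q6, q7, q8}.
State q3 is in {q1, q2, q3, q4, q5, q6, q7, q8}.

Yes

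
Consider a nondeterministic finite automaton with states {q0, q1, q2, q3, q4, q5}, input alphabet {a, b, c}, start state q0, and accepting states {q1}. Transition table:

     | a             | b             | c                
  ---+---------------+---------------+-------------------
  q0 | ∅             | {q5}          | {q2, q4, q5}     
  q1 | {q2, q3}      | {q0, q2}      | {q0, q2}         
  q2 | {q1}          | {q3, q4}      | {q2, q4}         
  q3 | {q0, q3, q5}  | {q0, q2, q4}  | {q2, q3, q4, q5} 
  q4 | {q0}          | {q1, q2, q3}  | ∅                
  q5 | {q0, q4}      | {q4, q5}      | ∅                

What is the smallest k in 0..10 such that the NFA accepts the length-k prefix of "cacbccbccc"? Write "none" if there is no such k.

2

Start in {q0}.
Read 'c': {q0} → {q2, q4, q5}.
Read 'a': {q2, q4, q5} → {q0, q1, q4}.
None of the earlier sets intersect F, but {q0, q1, q4} does.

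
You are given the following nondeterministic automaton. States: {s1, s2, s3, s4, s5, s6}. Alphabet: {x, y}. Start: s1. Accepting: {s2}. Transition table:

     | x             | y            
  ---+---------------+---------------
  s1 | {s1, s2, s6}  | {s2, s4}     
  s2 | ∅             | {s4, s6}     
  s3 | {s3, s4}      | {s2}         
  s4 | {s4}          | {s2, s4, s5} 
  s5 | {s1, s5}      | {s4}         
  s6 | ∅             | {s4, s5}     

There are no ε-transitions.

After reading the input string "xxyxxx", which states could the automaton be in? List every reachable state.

{s1, s2, s4, s5, s6}

Start in {s1}.
Read 'x': {s1} → {s1, s2, s6}.
Read 'x': {s1, s2, s6} → {s1, s2, s6}.
Read 'y': {s1, s2, s6} → {s2, s4, s5, s6}.
Read 'x': {s2, s4, s5, s6} → {s1, s4, s5}.
Read 'x': {s1, s4, s5} → {s1, s2, s4, s5, s6}.
Read 'x': {s1, s2, s4, s5, s6} → {s1, s2, s4, s5, s6}.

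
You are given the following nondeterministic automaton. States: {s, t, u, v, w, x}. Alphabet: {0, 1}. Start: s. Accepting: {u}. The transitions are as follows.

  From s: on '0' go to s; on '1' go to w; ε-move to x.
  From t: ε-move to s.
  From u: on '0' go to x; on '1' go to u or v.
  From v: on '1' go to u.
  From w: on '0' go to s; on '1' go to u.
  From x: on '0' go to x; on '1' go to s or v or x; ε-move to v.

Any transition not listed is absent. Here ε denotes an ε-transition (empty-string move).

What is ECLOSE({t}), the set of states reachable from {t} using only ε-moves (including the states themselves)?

Begin with {t}.
ε-move t → s; add s.
ε-move s → x; add x.
ε-move x → v; add v.

{s, t, v, x}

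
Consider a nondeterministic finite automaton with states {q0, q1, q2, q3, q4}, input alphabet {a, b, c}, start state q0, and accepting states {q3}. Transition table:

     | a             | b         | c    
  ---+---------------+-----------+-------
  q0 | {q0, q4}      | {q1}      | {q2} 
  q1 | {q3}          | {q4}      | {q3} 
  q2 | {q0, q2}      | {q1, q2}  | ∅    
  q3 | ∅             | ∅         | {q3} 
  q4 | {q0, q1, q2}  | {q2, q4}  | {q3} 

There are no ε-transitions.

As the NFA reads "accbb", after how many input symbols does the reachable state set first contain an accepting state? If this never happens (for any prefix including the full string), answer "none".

Start in {q0}.
Read 'a': {q0} → {q0, q4}.
Read 'c': {q0, q4} → {q2, q3}.
None of the earlier sets intersect F, but {q2, q3} does.

2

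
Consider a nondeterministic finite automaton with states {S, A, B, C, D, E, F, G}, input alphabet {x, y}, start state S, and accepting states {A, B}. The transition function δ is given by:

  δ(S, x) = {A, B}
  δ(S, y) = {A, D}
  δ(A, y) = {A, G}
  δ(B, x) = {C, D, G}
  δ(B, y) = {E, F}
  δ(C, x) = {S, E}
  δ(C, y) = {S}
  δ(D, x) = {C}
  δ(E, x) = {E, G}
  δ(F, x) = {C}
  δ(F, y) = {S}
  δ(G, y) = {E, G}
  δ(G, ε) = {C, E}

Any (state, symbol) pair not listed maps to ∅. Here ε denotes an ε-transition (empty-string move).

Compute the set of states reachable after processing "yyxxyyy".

{S, A, C, D, E, G}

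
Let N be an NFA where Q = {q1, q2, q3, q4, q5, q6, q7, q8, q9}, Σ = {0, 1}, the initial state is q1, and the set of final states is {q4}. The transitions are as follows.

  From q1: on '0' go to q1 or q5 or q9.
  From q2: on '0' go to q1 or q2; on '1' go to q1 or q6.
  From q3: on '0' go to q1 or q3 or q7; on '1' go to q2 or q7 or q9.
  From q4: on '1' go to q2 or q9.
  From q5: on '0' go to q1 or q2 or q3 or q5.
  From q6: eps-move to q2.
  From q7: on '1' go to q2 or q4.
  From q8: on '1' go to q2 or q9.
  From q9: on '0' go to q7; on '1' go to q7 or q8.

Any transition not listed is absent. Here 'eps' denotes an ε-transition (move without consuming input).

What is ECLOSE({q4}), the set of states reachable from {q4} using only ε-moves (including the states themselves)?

Begin with {q4}.
No ε-moves leave this set, so the closure equals the set itself.

{q4}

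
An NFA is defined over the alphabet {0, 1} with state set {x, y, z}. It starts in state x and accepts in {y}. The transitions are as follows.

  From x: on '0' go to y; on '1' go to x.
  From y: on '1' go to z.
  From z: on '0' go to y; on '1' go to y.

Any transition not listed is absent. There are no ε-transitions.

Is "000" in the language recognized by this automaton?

Start in {x}.
Read '0': x→{y}; now {y}.
Read '0': y→∅; now ∅.
The set is empty and remains empty for the remaining 1 symbol.
The final set ∅ contains no accepting state.

No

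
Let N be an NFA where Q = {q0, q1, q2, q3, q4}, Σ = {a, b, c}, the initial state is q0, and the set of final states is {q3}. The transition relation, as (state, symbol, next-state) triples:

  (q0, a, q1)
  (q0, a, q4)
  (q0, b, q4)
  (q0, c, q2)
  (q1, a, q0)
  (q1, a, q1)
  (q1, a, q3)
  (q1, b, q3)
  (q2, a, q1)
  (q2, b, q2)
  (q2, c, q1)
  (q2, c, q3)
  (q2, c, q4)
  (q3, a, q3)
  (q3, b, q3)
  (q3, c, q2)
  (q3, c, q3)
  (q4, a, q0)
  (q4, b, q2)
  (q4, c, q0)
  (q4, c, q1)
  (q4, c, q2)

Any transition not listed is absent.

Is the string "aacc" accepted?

Start in {q0}.
Read 'a': q0→{q1, q4}; now {q1, q4}.
Read 'a': q1→{q0, q1, q3}, q4→{q0}; now {q0, q1, q3}.
Read 'c': q0→{q2}, q1→∅, q3→{q2, q3}; now {q2, q3}.
Read 'c': q2→{q1, q3, q4}, q3→{q2, q3}; now {q1, q2, q3, q4}.
The final set {q1, q2, q3, q4} contains the accepting state q3.

Yes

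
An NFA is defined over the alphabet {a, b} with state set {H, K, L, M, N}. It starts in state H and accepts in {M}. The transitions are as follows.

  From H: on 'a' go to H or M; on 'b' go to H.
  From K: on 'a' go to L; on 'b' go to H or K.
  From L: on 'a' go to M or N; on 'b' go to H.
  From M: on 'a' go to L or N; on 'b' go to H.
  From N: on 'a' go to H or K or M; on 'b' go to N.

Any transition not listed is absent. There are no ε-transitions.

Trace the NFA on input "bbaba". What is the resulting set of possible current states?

{H, M}

Start in {H}.
Read 'b': {H} → {H}.
Read 'b': {H} → {H}.
Read 'a': {H} → {H, M}.
Read 'b': {H, M} → {H}.
Read 'a': {H} → {H, M}.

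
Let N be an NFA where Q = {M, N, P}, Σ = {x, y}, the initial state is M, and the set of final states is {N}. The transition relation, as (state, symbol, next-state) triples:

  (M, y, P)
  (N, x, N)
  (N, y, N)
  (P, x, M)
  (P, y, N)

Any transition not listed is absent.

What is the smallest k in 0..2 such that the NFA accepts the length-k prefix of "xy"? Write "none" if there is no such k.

Start in {M}.
Read 'x': M→∅; now ∅.
The set is empty and remains empty for the remaining 1 symbol.
No reachable set along the way intersects F.

none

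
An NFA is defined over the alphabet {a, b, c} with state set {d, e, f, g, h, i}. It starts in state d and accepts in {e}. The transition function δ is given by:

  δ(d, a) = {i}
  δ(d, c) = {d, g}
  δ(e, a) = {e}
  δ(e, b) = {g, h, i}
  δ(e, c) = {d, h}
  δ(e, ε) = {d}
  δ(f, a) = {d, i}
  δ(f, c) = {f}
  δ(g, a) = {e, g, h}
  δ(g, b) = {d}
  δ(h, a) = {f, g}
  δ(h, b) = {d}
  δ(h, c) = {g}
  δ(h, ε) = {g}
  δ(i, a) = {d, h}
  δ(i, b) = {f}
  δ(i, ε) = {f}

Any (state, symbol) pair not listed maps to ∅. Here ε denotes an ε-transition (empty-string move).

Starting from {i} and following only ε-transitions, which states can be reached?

{f, i}

Begin with {i}.
ε-move i → f; add f.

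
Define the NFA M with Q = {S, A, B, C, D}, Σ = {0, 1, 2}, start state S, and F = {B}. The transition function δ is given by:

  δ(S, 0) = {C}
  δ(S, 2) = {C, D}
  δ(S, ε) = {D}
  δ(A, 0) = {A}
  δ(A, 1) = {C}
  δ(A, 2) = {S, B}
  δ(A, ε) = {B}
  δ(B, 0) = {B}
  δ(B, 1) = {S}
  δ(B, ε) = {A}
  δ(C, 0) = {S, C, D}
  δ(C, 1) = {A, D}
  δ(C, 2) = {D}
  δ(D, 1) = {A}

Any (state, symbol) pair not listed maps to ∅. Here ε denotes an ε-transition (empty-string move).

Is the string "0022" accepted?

Start: ε-closure({S}) = {S, D}.
Read '0': S→{C}, D→∅; now {C}.
Read '0': C→{S, C, D}; now {S, C, D}.
Read '2': S→{C, D}, C→{D}, D→∅; now {C, D}.
Read '2': C→{D}, D→∅; now {D}.
The final set {D} contains no accepting state.

No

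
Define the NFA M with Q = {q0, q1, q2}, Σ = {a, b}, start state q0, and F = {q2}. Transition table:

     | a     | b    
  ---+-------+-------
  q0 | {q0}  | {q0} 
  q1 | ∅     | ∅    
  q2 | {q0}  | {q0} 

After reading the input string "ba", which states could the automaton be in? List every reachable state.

{q0}

Start in {q0}.
Read 'b': q0→{q0}; now {q0}.
Read 'a': q0→{q0}; now {q0}.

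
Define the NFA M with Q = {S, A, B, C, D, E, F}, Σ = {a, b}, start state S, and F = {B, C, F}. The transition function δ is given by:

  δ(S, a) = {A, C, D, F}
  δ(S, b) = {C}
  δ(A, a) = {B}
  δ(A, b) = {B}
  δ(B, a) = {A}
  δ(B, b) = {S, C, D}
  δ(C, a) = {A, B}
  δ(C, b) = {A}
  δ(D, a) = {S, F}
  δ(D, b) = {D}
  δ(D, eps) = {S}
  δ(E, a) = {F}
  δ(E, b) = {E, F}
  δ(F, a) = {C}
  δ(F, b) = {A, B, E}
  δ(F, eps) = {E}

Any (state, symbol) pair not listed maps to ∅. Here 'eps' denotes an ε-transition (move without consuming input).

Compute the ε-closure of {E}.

{E}

Begin with {E}.
No ε-moves leave this set, so the closure equals the set itself.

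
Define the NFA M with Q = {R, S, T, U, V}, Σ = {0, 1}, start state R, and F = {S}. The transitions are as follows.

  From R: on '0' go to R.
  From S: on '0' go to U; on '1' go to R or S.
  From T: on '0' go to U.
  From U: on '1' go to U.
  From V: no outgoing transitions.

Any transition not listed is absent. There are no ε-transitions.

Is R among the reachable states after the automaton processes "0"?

Start in {R}.
Read '0': {R} → {R}.
State R is in {R}.

Yes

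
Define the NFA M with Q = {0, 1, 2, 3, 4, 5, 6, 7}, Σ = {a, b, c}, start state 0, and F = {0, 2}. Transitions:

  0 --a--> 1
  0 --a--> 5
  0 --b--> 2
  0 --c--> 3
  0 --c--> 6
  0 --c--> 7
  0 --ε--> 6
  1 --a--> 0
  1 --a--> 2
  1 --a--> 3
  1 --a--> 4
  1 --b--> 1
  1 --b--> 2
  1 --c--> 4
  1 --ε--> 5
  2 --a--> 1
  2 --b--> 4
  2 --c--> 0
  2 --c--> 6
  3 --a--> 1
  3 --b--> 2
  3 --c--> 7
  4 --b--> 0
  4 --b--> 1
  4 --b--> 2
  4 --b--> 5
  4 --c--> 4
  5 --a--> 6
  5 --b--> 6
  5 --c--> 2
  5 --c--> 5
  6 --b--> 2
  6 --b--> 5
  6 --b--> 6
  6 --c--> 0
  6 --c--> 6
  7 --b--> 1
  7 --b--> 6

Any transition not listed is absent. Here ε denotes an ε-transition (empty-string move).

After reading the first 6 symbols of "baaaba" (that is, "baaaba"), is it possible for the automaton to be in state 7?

Start: ε-closure({0}) = {0, 6}.
Read 'b': {0, 6} → {2, 5, 6}.
Read 'a': {2, 5, 6} → {1, 5, 6}.
Read 'a': {1, 5, 6} → {0, 2, 3, 4, 6}.
Read 'a': {0, 2, 3, 4, 6} → {1, 5}.
Read 'b': {1, 5} → {1, 2, 5, 6}.
Read 'a': {1, 2, 5, 6} → {0, 1, 2, 3, 4, 5, 6}.
State 7 is not in {0, 1, 2, 3, 4, 5, 6}.

No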